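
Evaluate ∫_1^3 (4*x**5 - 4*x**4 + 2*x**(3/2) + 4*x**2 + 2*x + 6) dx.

36*sqrt(3)/5 + 1728/5

By the power rule, an antiderivative is F(x) = 2*x**6/3 + 4*x**(5/2)/5 - 4*x**5/5 + 4*x**3/3 + x**2 + 6*x.
Then F(3) - F(1) = (36*sqrt(3)/5 + 1773/5) - (9) = 36*sqrt(3)/5 + 1728/5.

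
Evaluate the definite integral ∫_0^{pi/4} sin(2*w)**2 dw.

pi/8

Use the identity sin^2(2*w) = (1 - cos(4*w))/2.
An antiderivative is F(w) = w/2 - sin(4*w)/8.
Then F(pi/4) - F(0) = (pi/8) - (0) = pi/8.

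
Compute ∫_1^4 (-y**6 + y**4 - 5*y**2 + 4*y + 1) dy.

By the power rule, an antiderivative is F(y) = -y**7/7 + y**5/5 - 5*y**3/3 + 2*y**2 + y.
Then F(4) - F(1) = (-231676/105) - (146/105) = -77274/35.

-77274/35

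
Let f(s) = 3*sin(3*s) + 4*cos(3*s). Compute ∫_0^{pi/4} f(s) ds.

1 + 7*sqrt(2)/6

An antiderivative is F(s) = 4*sin(3*s)/3 - cos(3*s).
Then F(pi/4) - F(0) = (7*sqrt(2)/6) - (-1) = 1 + 7*sqrt(2)/6.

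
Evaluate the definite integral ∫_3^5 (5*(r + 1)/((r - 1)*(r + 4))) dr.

Factor the denominator: r**2 + 3*r - 4 = (r + 4)(r - 1).
Partial fractions: 5*(r + 1)/((r - 1)*(r + 4)) = 3/(r + 4) + 2/(r - 1).
An antiderivative is F(r) = 2*log(r - 1) + 3*log(r + 4).
Then F(5) - F(3) = (4*log(2) + 6*log(3)) - (2*log(2) + 3*log(7)) = -3*log(7) + 2*log(2) + 6*log(3).

-3*log(7) + 2*log(2) + 6*log(3)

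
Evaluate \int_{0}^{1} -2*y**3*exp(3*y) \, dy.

-8*exp(3)/27 - 4/27

Integrate by parts 3 times (u = y^3, dv = -2*exp(3*y) dy).
An antiderivative is F(y) = (-18*y**3 + 18*y**2 - 12*y + 4)*exp(3*y)/27.
Then F(1) - F(0) = (-8*exp(3)/27) - (4/27) = -8*exp(3)/27 - 4/27.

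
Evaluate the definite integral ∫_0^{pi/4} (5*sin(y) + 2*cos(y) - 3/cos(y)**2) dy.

An antiderivative is F(y) = 2*sin(y) - 5*cos(y) - 3*tan(y).
Then F(pi/4) - F(0) = (-3 - 3*sqrt(2)/2) - (-5) = 2 - 3*sqrt(2)/2.

2 - 3*sqrt(2)/2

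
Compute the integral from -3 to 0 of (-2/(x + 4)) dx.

-log(16)

An antiderivative is F(x) = -2*log(x + 4).
Then F(0) - F(-3) = (-log(16)) - (0) = -log(16).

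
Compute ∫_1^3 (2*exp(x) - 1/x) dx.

-2*exp(1) - log(3) + 2*exp(3)

An antiderivative is F(x) = 2*exp(x) - log(x).
Then F(3) - F(1) = (-log(3) + 2*exp(3)) - (2*exp(1)) = -2*exp(1) - log(3) + 2*exp(3).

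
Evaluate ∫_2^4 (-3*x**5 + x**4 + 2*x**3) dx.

By the power rule, an antiderivative is F(x) = -x**6/2 + x**5/5 + x**4/2.
Then F(4) - F(2) = (-8576/5) - (-88/5) = -8488/5.

-8488/5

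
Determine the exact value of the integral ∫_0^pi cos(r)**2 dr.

pi/2

Use the identity cos^2(r) = (1 + cos(2*r))/2.
An antiderivative is F(r) = r/2 + sin(2*r)/4.
Then F(pi) - F(0) = (pi/2) - (0) = pi/2.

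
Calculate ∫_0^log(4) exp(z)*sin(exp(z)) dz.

Let u = exp(z), so du = exp(z) dz. When z = 0, u = 1; when z = log(4), u = 4.
The integral becomes ∫ sin(u) du from 1 to 4, with antiderivative -cos(u).
Back in z: F(z) = -cos(exp(z)).
Then F(log(4)) - F(0) = (-cos(4)) - (-cos(1)) = cos(1) - cos(4).

cos(1) - cos(4)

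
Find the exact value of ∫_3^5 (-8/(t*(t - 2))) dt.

-8*log(3) + 4*log(5)

Factor the denominator: t**2 - 2*t = t(t - 2).
Partial fractions: -8/(t*(t - 2)) = 4/t - 4/(t - 2).
An antiderivative is F(t) = 4*log(t) - 4*log(t - 2).
Then F(5) - F(3) = (-4*log(3) + 4*log(5)) - (log(81)) = -8*log(3) + 4*log(5).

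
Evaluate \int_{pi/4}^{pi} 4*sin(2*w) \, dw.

An antiderivative is F(w) = -2*cos(2*w).
Then F(pi) - F(pi/4) = (-2) - (0) = -2.

-2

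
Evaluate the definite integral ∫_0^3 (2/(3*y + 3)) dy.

An antiderivative is F(y) = 2*log(3*y + 3)/3.
Then F(3) - F(0) = (2*log(12)/3) - (2*log(3)/3) = 4*log(2)/3.

4*log(2)/3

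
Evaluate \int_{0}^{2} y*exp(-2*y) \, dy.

Integrate by parts once (u = y, dv = exp(-2*y) dy).
An antiderivative is F(y) = (-2*y - 1)*exp(-2*y)/4.
Then F(2) - F(0) = (-5*exp(-4)/4) - (-1/4) = (-5 + exp(4))*exp(-4)/4.

(-5 + exp(4))*exp(-4)/4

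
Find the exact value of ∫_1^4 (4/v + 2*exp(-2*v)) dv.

An antiderivative is F(v) = 4*log(v) - exp(-2*v).
Then F(4) - F(1) = (-exp(-8) + 8*log(2)) - (-exp(-2)) = -exp(-8) + exp(-2) + 8*log(2).

-exp(-8) + exp(-2) + 8*log(2)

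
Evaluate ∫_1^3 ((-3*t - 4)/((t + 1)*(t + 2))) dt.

log(9/50)

Factor the denominator: t**2 + 3*t + 2 = (t + 2)(t + 1).
Partial fractions: (-3*t - 4)/((t + 1)*(t + 2)) = -2/(t + 2) - 1/(t + 1).
An antiderivative is F(t) = -log(t + 1) - 2*log(t + 2).
Then F(3) - F(1) = (-log(100)) - (-log(18)) = log(9/50).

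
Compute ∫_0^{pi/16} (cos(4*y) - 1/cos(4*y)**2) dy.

An antiderivative is F(y) = sin(4*y)/4 - tan(4*y)/4.
Then F(pi/16) - F(0) = (-1/4 + sqrt(2)/8) - (0) = -1/4 + sqrt(2)/8.

-1/4 + sqrt(2)/8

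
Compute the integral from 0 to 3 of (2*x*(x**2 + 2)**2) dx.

Let u = x**2 + 2, so du = 2*x dx. When x = 0, u = 2; when x = 3, u = 11.
The integral becomes ∫ u**2 du from 2 to 11, with antiderivative u**3/3.
Back in x: F(x) = (x**2 + 2)**3/3.
Then F(3) - F(0) = (1331/3) - (8/3) = 441.

441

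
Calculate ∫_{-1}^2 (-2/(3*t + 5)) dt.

An antiderivative is F(t) = -2*log(3*t + 5)/3.
Then F(2) - F(-1) = (-2*log(11)/3) - (-2*log(2)/3) = -2*log(11)/3 + 2*log(2)/3.

-2*log(11)/3 + 2*log(2)/3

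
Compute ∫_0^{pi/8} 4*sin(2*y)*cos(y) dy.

-sqrt(sqrt(2) + 2) - sqrt(2 - sqrt(2))/3 + 8/3

Use the identity sin(2*y)cos(y) = [sin(3*y) + sin(y)]/2.
An antiderivative is F(y) = -2*cos(y) - 2*cos(3*y)/3.
Then F(pi/8) - F(0) = (-sqrt(sqrt(2) + 2) - sqrt(2 - sqrt(2))/3) - (-8/3) = -sqrt(sqrt(2) + 2) - sqrt(2 - sqrt(2))/3 + 8/3.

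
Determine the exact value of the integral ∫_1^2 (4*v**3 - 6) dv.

By the power rule, an antiderivative is F(v) = v**4 - 6*v.
Then F(2) - F(1) = (4) - (-5) = 9.

9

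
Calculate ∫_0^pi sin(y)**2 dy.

Use the identity sin^2(y) = (1 - cos(2*y))/2.
An antiderivative is F(y) = y/2 - sin(2*y)/4.
Then F(pi) - F(0) = (pi/2) - (0) = pi/2.

pi/2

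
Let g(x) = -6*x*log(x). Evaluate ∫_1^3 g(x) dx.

Integrate by parts once (u = ln x, dv = -6*x dx).
An antiderivative is F(x) = -3*x**2*(2*log(x) - 1)/2.
Then F(3) - F(1) = (27/2 - 27*log(3)) - (3/2) = 12 - 27*log(3).

12 - 27*log(3)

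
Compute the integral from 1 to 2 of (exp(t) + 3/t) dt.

-exp(1) + log(8) + exp(2)

An antiderivative is F(t) = exp(t) + 3*log(t).
Then F(2) - F(1) = (log(8) + exp(2)) - (exp(1)) = -exp(1) + log(8) + exp(2).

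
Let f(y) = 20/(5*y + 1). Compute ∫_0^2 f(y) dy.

Let u = 5*y + 1, so du = 5 dy. When y = 0, u = 1; when y = 2, u = 11.
The integral becomes 4·∫ 1/u du from 1 to 11, with antiderivative 4*log(u).
Back in y: F(y) = 4*log(5*y + 1).
Then F(2) - F(0) = (4*log(11)) - (0) = 4*log(11).

4*log(11)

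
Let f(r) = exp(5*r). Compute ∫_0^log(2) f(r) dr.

Let u = exp(r), so du = exp(r) dr. When r = 0, u = 1; when r = log(2), u = 2.
The integral becomes ∫ u**4 du from 1 to 2, with antiderivative u**5/5.
Back in r: F(r) = exp(5*r)/5.
Then F(log(2)) - F(0) = (32/5) - (1/5) = 31/5.

31/5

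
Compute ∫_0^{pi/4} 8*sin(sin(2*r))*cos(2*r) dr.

Let u = sin(2*r), so du = 2*cos(2*r) dr. When r = 0, u = 0; when r = pi/4, u = 1.
The integral becomes 4·∫ sin(u) du from 0 to 1, with antiderivative -4*cos(u).
Back in r: F(r) = -4*cos(sin(2*r)).
Then F(pi/4) - F(0) = (-4*cos(1)) - (-4) = 4 - 4*cos(1).

4 - 4*cos(1)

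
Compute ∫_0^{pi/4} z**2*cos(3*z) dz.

Integrate by parts twice (u = z^2, dv = cos(3*z) dz).
An antiderivative is F(z) = z**2*sin(3*z)/3 + 2*z*cos(3*z)/9 - 2*sin(3*z)/27.
Then F(pi/4) - F(0) = (sqrt(2)*(-24*pi - 32 + 9*pi**2)/864) - (0) = sqrt(2)*(-24*pi - 32 + 9*pi**2)/864.

sqrt(2)*(-24*pi - 32 + 9*pi**2)/864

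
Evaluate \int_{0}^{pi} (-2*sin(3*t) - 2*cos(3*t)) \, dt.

An antiderivative is F(t) = -2*sin(3*t)/3 + 2*cos(3*t)/3.
Then F(pi) - F(0) = (-2/3) - (2/3) = -4/3.

-4/3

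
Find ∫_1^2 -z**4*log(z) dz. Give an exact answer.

Integrate by parts once (u = ln z, dv = -z**4 dz).
An antiderivative is F(z) = -z**5*(5*log(z) - 1)/25.
Then F(2) - F(1) = (32/25 - 32*log(2)/5) - (1/25) = 31/25 - 32*log(2)/5.

31/25 - 32*log(2)/5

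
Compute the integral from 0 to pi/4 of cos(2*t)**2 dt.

Use the identity cos^2(2*t) = (1 + cos(4*t))/2.
An antiderivative is F(t) = t/2 + sin(4*t)/8.
Then F(pi/4) - F(0) = (pi/8) - (0) = pi/8.

pi/8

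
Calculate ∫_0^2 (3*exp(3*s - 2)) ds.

-(1 - exp(6))*exp(-2)

Let u = 3*s - 2, so du = 3 ds. When s = 0, u = -2; when s = 2, u = 4.
The integral becomes ∫ exp(u) du from -2 to 4, with antiderivative exp(u).
Back in s: F(s) = exp(3*s - 2).
Then F(2) - F(0) = (exp(4)) - (exp(-2)) = -(1 - exp(6))*exp(-2).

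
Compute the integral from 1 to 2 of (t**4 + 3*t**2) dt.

66/5

By the power rule, an antiderivative is F(t) = t**5/5 + t**3.
Then F(2) - F(1) = (72/5) - (6/5) = 66/5.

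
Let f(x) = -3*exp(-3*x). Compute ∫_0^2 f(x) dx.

An antiderivative is F(x) = exp(-3*x).
Then F(2) - F(0) = (exp(-6)) - (1) = -1 + exp(-6).

-1 + exp(-6)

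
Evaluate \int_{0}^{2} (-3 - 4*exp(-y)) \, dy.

-10 + 4*exp(-2)

An antiderivative is F(y) = -3*y + 4*exp(-y).
Then F(2) - F(0) = (-6 + 4*exp(-2)) - (4) = -10 + 4*exp(-2).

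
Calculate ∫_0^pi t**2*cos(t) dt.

Integrate by parts twice (u = t^2, dv = cos(t) dt).
An antiderivative is F(t) = t**2*sin(t) + 2*t*cos(t) - 2*sin(t).
Then F(pi) - F(0) = (-2*pi) - (0) = -2*pi.

-2*pi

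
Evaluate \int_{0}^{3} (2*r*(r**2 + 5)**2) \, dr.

Let u = r**2 + 5, so du = 2*r dr. When r = 0, u = 5; when r = 3, u = 14.
The integral becomes ∫ u**2 du from 5 to 14, with antiderivative u**3/3.
Back in r: F(r) = (r**2 + 5)**3/3.
Then F(3) - F(0) = (2744/3) - (125/3) = 873.

873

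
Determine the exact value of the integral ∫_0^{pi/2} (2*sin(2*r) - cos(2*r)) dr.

An antiderivative is F(r) = -sin(2*r)/2 - cos(2*r).
Then F(pi/2) - F(0) = (1) - (-1) = 2.

2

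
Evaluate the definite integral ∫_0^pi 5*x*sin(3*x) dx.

Integrate by parts once (u = x, dv = 5*sin(3*x) dx).
An antiderivative is F(x) = -5*x*cos(3*x)/3 + 5*sin(3*x)/9.
Then F(pi) - F(0) = (5*pi/3) - (0) = 5*pi/3.

5*pi/3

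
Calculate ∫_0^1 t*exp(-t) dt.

1 - 2*exp(-1)

Integrate by parts once (u = t, dv = exp(-t) dt).
An antiderivative is F(t) = (-t - 1)*exp(-t).
Then F(1) - F(0) = (-2*exp(-1)) - (-1) = 1 - 2*exp(-1).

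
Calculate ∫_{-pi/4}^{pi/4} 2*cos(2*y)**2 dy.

pi/2

Use the identity cos^2(2*y) = (1 + cos(4*y))/2.
An antiderivative is F(y) = y + sin(4*y)/4.
Then F(pi/4) - F(-pi/4) = (pi/4) - (-pi/4) = pi/2.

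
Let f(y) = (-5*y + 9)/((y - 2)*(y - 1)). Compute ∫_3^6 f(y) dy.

Factor the denominator: y**2 - 3*y + 2 = (y - 1)(y - 2).
Partial fractions: (-5*y + 9)/((y - 2)*(y - 1)) = -4/(y - 1) - 1/(y - 2).
An antiderivative is F(y) = -log(y - 2) - 4*log(y - 1).
Then F(6) - F(3) = (-4*log(5) - 2*log(2)) - (-log(16)) = -4*log(5) + 2*log(2).

-4*log(5) + 2*log(2)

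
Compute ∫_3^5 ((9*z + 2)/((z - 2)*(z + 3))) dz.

Factor the denominator: z**2 + z - 6 = (z + 3)(z - 2).
Partial fractions: (9*z + 2)/((z - 2)*(z + 3)) = 5/(z + 3) + 4/(z - 2).
An antiderivative is F(z) = 4*log(z - 2) + 5*log(z + 3).
Then F(5) - F(3) = (4*log(3) + 15*log(2)) - (5*log(2) + 5*log(3)) = -log(3) + 10*log(2).

-log(3) + 10*log(2)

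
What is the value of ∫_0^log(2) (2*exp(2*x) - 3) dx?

An antiderivative is F(x) = exp(2*x) - 3*x.
Then F(log(2)) - F(0) = (4 - log(8)) - (1) = 3 - 3*log(2).

3 - 3*log(2)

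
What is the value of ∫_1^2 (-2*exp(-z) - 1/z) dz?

An antiderivative is F(z) = -log(z) + 2*exp(-z).
Then F(2) - F(1) = (-log(2) + 2*exp(-2)) - (2*exp(-1)) = -2*exp(-1) - log(2) + 2*exp(-2).

-2*exp(-1) - log(2) + 2*exp(-2)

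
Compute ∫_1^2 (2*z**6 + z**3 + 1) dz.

1149/28

By the power rule, an antiderivative is F(z) = 2*z**7/7 + z**4/4 + z.
Then F(2) - F(1) = (298/7) - (43/28) = 1149/28.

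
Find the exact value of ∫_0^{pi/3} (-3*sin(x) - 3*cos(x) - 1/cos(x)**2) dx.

-5*sqrt(3)/2 - 3/2

An antiderivative is F(x) = -3*sin(x) + 3*cos(x) - tan(x).
Then F(pi/3) - F(0) = (3/2 - 5*sqrt(3)/2) - (3) = -5*sqrt(3)/2 - 3/2.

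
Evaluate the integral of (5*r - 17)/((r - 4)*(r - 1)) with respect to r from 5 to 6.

-7*log(2) + 4*log(5)

Factor the denominator: r**2 - 5*r + 4 = (r - 1)(r - 4).
Partial fractions: (5*r - 17)/((r - 4)*(r - 1)) = 4/(r - 1) + 1/(r - 4).
An antiderivative is F(r) = log(r - 4) + 4*log(r - 1).
Then F(6) - F(5) = (log(2) + 4*log(5)) - (8*log(2)) = -7*log(2) + 4*log(5).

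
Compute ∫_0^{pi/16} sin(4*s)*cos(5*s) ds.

Use the identity sin(4*s)cos(5*s) = [sin(9*s) + sin(-s)]/2.
An antiderivative is F(s) = cos(s)/2 - cos(9*s)/18.
Then F(pi/16) - F(0) = (sin(pi/16)/18 + cos(pi/16)/2) - (4/9) = -4/9 + sin(pi/16)/18 + cos(pi/16)/2.

-4/9 + sin(pi/16)/18 + cos(pi/16)/2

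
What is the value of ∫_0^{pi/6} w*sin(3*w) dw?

Integrate by parts once (u = w, dv = sin(3*w) dw).
An antiderivative is F(w) = -w*cos(3*w)/3 + sin(3*w)/9.
Then F(pi/6) - F(0) = (1/9) - (0) = 1/9.

1/9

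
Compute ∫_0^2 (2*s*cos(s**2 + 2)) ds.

-sin(2) + sin(6)

Let u = s**2 + 2, so du = 2*s ds. When s = 0, u = 2; when s = 2, u = 6.
The integral becomes ∫ cos(u) du from 2 to 6, with antiderivative sin(u).
Back in s: F(s) = sin(s**2 + 2).
Then F(2) - F(0) = (sin(6)) - (sin(2)) = -sin(2) + sin(6).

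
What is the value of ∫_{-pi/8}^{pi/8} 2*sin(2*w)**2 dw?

-1/2 + pi/4

Use the identity sin^2(2*w) = (1 - cos(4*w))/2.
An antiderivative is F(w) = w - sin(4*w)/4.
Then F(pi/8) - F(-pi/8) = (-1/4 + pi/8) - (1/4 - pi/8) = -1/2 + pi/4.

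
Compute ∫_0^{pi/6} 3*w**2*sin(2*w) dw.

-3/8 - pi**2/48 + sqrt(3)*pi/8

Integrate by parts twice (u = w^2, dv = 3*sin(2*w) dw).
An antiderivative is F(w) = -3*w**2*cos(2*w)/2 + 3*w*sin(2*w)/2 + 3*cos(2*w)/4.
Then F(pi/6) - F(0) = (-pi**2/48 + 3/8 + sqrt(3)*pi/8) - (3/4) = -3/8 - pi**2/48 + sqrt(3)*pi/8.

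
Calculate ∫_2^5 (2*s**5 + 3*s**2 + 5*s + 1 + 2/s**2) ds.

By the power rule, an antiderivative is F(s) = s**6/3 + s**3 + 5*s**2/2 + s - 2/s.
Then F(5) - F(2) = (162013/30) - (121/3) = 53601/10.

53601/10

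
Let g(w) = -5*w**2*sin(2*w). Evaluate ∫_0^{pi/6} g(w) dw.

Integrate by parts twice (u = w^2, dv = -5*sin(2*w) dw).
An antiderivative is F(w) = 5*w**2*cos(2*w)/2 - 5*w*sin(2*w)/2 - 5*cos(2*w)/4.
Then F(pi/6) - F(0) = (-5*sqrt(3)*pi/24 - 5/8 + 5*pi**2/144) - (-5/4) = -5*sqrt(3)*pi/24 + 5*pi**2/144 + 5/8.

-5*sqrt(3)*pi/24 + 5*pi**2/144 + 5/8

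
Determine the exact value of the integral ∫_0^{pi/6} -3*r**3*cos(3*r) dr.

-2/9 - pi**3/216 + pi/9

Integrate by parts 3 times (u = r^3, dv = -3*cos(3*r) dr).
An antiderivative is F(r) = -r**3*sin(3*r) - r**2*cos(3*r) + 2*r*sin(3*r)/3 + 2*cos(3*r)/9.
Then F(pi/6) - F(0) = (pi*(24 - pi**2)/216) - (2/9) = -2/9 - pi**3/216 + pi/9.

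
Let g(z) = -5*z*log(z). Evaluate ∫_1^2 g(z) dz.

15/4 - 10*log(2)

Integrate by parts once (u = ln z, dv = -5*z dz).
An antiderivative is F(z) = -5*z**2*(2*log(z) - 1)/4.
Then F(2) - F(1) = (5 - 10*log(2)) - (5/4) = 15/4 - 10*log(2).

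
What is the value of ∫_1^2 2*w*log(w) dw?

Integrate by parts once (u = ln w, dv = 2*w dw).
An antiderivative is F(w) = w**2*(2*log(w) - 1)/2.
Then F(2) - F(1) = (-2 + log(16)) - (-1/2) = -3/2 + log(16).

-3/2 + log(16)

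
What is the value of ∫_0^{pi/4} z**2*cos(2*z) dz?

Integrate by parts twice (u = z^2, dv = cos(2*z) dz).
An antiderivative is F(z) = z**2*sin(2*z)/2 + z*cos(2*z)/2 - sin(2*z)/4.
Then F(pi/4) - F(0) = (-1/4 + pi**2/32) - (0) = -1/4 + pi**2/32.

-1/4 + pi**2/32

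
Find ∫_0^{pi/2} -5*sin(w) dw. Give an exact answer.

-5

An antiderivative is F(w) = 5*cos(w).
Then F(pi/2) - F(0) = (0) - (5) = -5.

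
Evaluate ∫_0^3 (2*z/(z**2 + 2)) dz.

Let u = z**2 + 2, so du = 2*z dz. When z = 0, u = 2; when z = 3, u = 11.
The integral becomes ∫ 1/u du from 2 to 11, with antiderivative log(u).
Back in z: F(z) = log(z**2 + 2).
Then F(3) - F(0) = (log(11)) - (log(2)) = log(11/2).

log(11/2)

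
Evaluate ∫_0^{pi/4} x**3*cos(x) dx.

-3*sqrt(2) - 3*sqrt(2)*pi/4 + sqrt(2)*pi**3/128 + 3*sqrt(2)*pi**2/32 + 6

Integrate by parts 3 times (u = x^3, dv = cos(x) dx).
An antiderivative is F(x) = x**3*sin(x) + 3*x**2*cos(x) - 6*x*sin(x) - 6*cos(x).
Then F(pi/4) - F(0) = (sqrt(2)*(-384 - 96*pi + pi**3 + 12*pi**2)/128) - (-6) = -3*sqrt(2) - 3*sqrt(2)*pi/4 + sqrt(2)*pi**3/128 + 3*sqrt(2)*pi**2/32 + 6.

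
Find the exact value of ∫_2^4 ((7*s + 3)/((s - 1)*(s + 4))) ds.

Factor the denominator: s**2 + 3*s - 4 = (s + 4)(s - 1).
Partial fractions: (7*s + 3)/((s - 1)*(s + 4)) = 5/(s + 4) + 2/(s - 1).
An antiderivative is F(s) = 2*log(s - 1) + 5*log(s + 4).
Then F(4) - F(2) = (2*log(3) + 15*log(2)) - (5*log(2) + 5*log(3)) = -3*log(3) + 10*log(2).

-3*log(3) + 10*log(2)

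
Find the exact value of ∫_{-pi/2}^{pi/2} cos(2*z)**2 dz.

Use the identity cos^2(2*z) = (1 + cos(4*z))/2.
An antiderivative is F(z) = z/2 + sin(4*z)/8.
Then F(pi/2) - F(-pi/2) = (pi/4) - (-pi/4) = pi/2.

pi/2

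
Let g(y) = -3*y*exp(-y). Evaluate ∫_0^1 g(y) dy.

Integrate by parts once (u = y, dv = -3*exp(-y) dy).
An antiderivative is F(y) = (3*y + 3)*exp(-y).
Then F(1) - F(0) = (6*exp(-1)) - (3) = -3 + 6*exp(-1).

-3 + 6*exp(-1)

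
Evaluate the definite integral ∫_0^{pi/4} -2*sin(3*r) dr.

-2/3 - sqrt(2)/3

An antiderivative is F(r) = 2*cos(3*r)/3.
Then F(pi/4) - F(0) = (-sqrt(2)/3) - (2/3) = -2/3 - sqrt(2)/3.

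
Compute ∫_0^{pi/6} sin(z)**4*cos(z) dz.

Let u = sin(z), so du = cos(z) dz. When z = 0, u = 0; when z = pi/6, u = 1/2.
The integral becomes ∫ u**4 du from 0 to 1/2, with antiderivative u**5/5.
Back in z: F(z) = sin(z)**5/5.
Then F(pi/6) - F(0) = (1/160) - (0) = 1/160.

1/160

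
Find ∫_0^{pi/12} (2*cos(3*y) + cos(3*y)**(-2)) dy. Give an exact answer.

An antiderivative is F(y) = 2*sin(3*y)/3 + tan(3*y)/3.
Then F(pi/12) - F(0) = (1/3 + sqrt(2)/3) - (0) = 1/3 + sqrt(2)/3.

1/3 + sqrt(2)/3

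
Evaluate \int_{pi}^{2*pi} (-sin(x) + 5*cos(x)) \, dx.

An antiderivative is F(x) = 5*sin(x) + cos(x).
Then F(2*pi) - F(pi) = (1) - (-1) = 2.

2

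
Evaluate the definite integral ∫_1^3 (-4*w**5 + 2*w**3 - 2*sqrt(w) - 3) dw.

By the power rule, an antiderivative is F(w) = -2*w**6/3 + w**4/2 - 4*w**(3/2)/3 - 3*w.
Then F(3) - F(1) = (-909/2 - 4*sqrt(3)) - (-9/2) = -450 - 4*sqrt(3).

-450 - 4*sqrt(3)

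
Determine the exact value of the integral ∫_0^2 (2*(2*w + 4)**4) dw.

Let u = 2*w + 4, so du = 2 dw. When w = 0, u = 4; when w = 2, u = 8.
The integral becomes ∫ u**4 du from 4 to 8, with antiderivative u**5/5.
Back in w: F(w) = (2*w + 4)**5/5.
Then F(2) - F(0) = (32768/5) - (1024/5) = 31744/5.

31744/5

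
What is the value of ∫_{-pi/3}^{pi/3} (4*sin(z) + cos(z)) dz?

sqrt(3)

An antiderivative is F(z) = sin(z) - 4*cos(z).
Then F(pi/3) - F(-pi/3) = (-2 + sqrt(3)/2) - (-2 - sqrt(3)/2) = sqrt(3).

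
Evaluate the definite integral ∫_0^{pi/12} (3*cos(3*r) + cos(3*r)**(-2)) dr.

1/3 + sqrt(2)/2

An antiderivative is F(r) = sin(3*r) + tan(3*r)/3.
Then F(pi/12) - F(0) = (1/3 + sqrt(2)/2) - (0) = 1/3 + sqrt(2)/2.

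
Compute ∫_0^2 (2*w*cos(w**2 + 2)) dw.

Let u = w**2 + 2, so du = 2*w dw. When w = 0, u = 2; when w = 2, u = 6.
The integral becomes ∫ cos(u) du from 2 to 6, with antiderivative sin(u).
Back in w: F(w) = sin(w**2 + 2).
Then F(2) - F(0) = (sin(6)) - (sin(2)) = -sin(2) + sin(6).

-sin(2) + sin(6)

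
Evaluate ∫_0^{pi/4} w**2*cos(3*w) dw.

sqrt(2)*(-24*pi - 32 + 9*pi**2)/864

Integrate by parts twice (u = w^2, dv = cos(3*w) dw).
An antiderivative is F(w) = w**2*sin(3*w)/3 + 2*w*cos(3*w)/9 - 2*sin(3*w)/27.
Then F(pi/4) - F(0) = (sqrt(2)*(-24*pi - 32 + 9*pi**2)/864) - (0) = sqrt(2)*(-24*pi - 32 + 9*pi**2)/864.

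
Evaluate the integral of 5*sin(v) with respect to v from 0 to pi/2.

5

An antiderivative is F(v) = -5*cos(v).
Then F(pi/2) - F(0) = (0) - (-5) = 5.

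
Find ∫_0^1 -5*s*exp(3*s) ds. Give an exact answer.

-10*exp(3)/9 - 5/9

Integrate by parts once (u = s, dv = -5*exp(3*s) ds).
An antiderivative is F(s) = (-15*s + 5)*exp(3*s)/9.
Then F(1) - F(0) = (-10*exp(3)/9) - (5/9) = -10*exp(3)/9 - 5/9.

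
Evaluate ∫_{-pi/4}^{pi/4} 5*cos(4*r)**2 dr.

5*pi/4

Use the identity cos^2(4*r) = (1 + cos(8*r))/2.
An antiderivative is F(r) = 5*r/2 + 5*sin(8*r)/16.
Then F(pi/4) - F(-pi/4) = (5*pi/8) - (-5*pi/8) = 5*pi/4.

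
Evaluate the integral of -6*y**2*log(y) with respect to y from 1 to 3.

Integrate by parts once (u = ln y, dv = -6*y**2 dy).
An antiderivative is F(y) = -2*y**3*(3*log(y) - 1)/3.
Then F(3) - F(1) = (18 - 54*log(3)) - (2/3) = 52/3 - 54*log(3).

52/3 - 54*log(3)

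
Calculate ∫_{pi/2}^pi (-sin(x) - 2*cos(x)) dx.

1

An antiderivative is F(x) = -2*sin(x) + cos(x).
Then F(pi) - F(pi/2) = (-1) - (-2) = 1.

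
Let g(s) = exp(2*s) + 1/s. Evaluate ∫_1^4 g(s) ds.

-exp(2)/2 + log(4) + exp(8)/2

An antiderivative is F(s) = exp(2*s)/2 + log(s).
Then F(4) - F(1) = (log(4) + exp(8)/2) - (exp(2)/2) = -exp(2)/2 + log(4) + exp(8)/2.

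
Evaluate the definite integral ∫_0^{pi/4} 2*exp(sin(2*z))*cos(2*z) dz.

Let u = sin(2*z), so du = 2*cos(2*z) dz. When z = 0, u = 0; when z = pi/4, u = 1.
The integral becomes ∫ exp(u) du from 0 to 1, with antiderivative exp(u).
Back in z: F(z) = exp(sin(2*z)).
Then F(pi/4) - F(0) = (E) - (1) = -1 + E.

-1 + E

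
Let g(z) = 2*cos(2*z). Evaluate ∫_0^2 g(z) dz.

sin(4)

Let u = 2*z, so du = 2 dz. When z = 0, u = 0; when z = 2, u = 4.
The integral becomes ∫ cos(u) du from 0 to 4, with antiderivative sin(u).
Back in z: F(z) = sin(2*z).
Then F(2) - F(0) = (sin(4)) - (0) = sin(4).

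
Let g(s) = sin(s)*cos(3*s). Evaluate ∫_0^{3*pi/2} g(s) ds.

Use the identity sin(s)cos(3*s) = [sin(4*s) + sin(-2*s)]/2.
An antiderivative is F(s) = cos(2*s)/4 - cos(4*s)/8.
Then F(3*pi/2) - F(0) = (-3/8) - (1/8) = -1/2.

-1/2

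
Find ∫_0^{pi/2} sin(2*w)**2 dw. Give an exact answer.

pi/4

Use the identity sin^2(2*w) = (1 - cos(4*w))/2.
An antiderivative is F(w) = w/2 - sin(4*w)/8.
Then F(pi/2) - F(0) = (pi/4) - (0) = pi/4.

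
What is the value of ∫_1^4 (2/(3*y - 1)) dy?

An antiderivative is F(y) = 2*log(3*y - 1)/3.
Then F(4) - F(1) = (2*log(11)/3) - (2*log(2)/3) = -2*log(2)/3 + 2*log(11)/3.

-2*log(2)/3 + 2*log(11)/3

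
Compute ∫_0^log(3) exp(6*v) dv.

Let u = exp(v), so du = exp(v) dv. When v = 0, u = 1; when v = log(3), u = 3.
The integral becomes ∫ u**5 du from 1 to 3, with antiderivative u**6/6.
Back in v: F(v) = exp(6*v)/6.
Then F(log(3)) - F(0) = (243/2) - (1/6) = 364/3.

364/3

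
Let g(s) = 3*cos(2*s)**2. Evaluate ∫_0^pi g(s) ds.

3*pi/2

Use the identity cos^2(2*s) = (1 + cos(4*s))/2.
An antiderivative is F(s) = 3*s/2 + 3*sin(4*s)/8.
Then F(pi) - F(0) = (3*pi/2) - (0) = 3*pi/2.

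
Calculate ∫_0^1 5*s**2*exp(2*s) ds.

Integrate by parts twice (u = s^2, dv = 5*exp(2*s) ds).
An antiderivative is F(s) = (10*s**2 - 10*s + 5)*exp(2*s)/4.
Then F(1) - F(0) = (5*exp(2)/4) - (5/4) = -5/4 + 5*exp(2)/4.

-5/4 + 5*exp(2)/4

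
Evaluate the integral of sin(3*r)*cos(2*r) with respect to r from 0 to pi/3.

3/10

Use the identity sin(3*r)cos(2*r) = [sin(5*r) + sin(r)]/2.
An antiderivative is F(r) = -cos(r)/2 - cos(5*r)/10.
Then F(pi/3) - F(0) = (-3/10) - (-3/5) = 3/10.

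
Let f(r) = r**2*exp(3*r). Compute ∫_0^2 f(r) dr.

-2/27 + 26*exp(6)/27

Integrate by parts twice (u = r^2, dv = exp(3*r) dr).
An antiderivative is F(r) = (9*r**2 - 6*r + 2)*exp(3*r)/27.
Then F(2) - F(0) = (26*exp(6)/27) - (2/27) = -2/27 + 26*exp(6)/27.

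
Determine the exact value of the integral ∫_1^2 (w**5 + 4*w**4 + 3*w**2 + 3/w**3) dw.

1737/40

By the power rule, an antiderivative is F(w) = w**6/6 + 4*w**5/5 + w**3 - 3/(2*w**2).
Then F(2) - F(1) = (5267/120) - (7/15) = 1737/40.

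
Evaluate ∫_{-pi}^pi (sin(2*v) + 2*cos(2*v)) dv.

0

An antiderivative is F(v) = sin(2*v) - cos(2*v)/2.
Then F(pi) - F(-pi) = (-1/2) - (-1/2) = 0.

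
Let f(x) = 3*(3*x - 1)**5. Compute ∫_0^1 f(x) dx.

21/2

Let u = 3*x - 1, so du = 3 dx. When x = 0, u = -1; when x = 1, u = 2.
The integral becomes ∫ u**5 du from -1 to 2, with antiderivative u**6/6.
Back in x: F(x) = (3*x - 1)**6/6.
Then F(1) - F(0) = (32/3) - (1/6) = 21/2.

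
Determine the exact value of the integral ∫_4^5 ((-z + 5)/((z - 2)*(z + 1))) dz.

log(25/24)

Factor the denominator: z**2 - z - 2 = (z + 1)(z - 2).
Partial fractions: (-z + 5)/((z - 2)*(z + 1)) = -2/(z + 1) + 1/(z - 2).
An antiderivative is F(z) = log(z - 2) - 2*log(z + 1).
Then F(5) - F(4) = (-log(12)) - (log(2/25)) = log(25/24).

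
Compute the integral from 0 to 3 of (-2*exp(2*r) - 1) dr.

An antiderivative is F(r) = -exp(2*r) - r.
Then F(3) - F(0) = (-exp(6) - 3) - (-1) = -exp(6) - 2.

-exp(6) - 2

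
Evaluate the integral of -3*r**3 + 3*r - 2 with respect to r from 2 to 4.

-166

By the power rule, an antiderivative is F(r) = -3*r**4/4 + 3*r**2/2 - 2*r.
Then F(4) - F(2) = (-176) - (-10) = -166.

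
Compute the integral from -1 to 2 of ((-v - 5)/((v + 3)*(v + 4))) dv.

Factor the denominator: v**2 + 7*v + 12 = (v + 4)(v + 3).
Partial fractions: (-v - 5)/((v + 3)*(v + 4)) = 1/(v + 4) - 2/(v + 3).
An antiderivative is F(v) = -2*log(v + 3) + log(v + 4).
Then F(2) - F(-1) = (log(6/25)) - (log(3/4)) = log(8/25).

log(8/25)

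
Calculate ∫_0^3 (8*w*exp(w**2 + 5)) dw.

Let u = w**2 + 5, so du = 2*w dw. When w = 0, u = 5; when w = 3, u = 14.
The integral becomes 4·∫ exp(u) du from 5 to 14, with antiderivative 4*exp(u).
Back in w: F(w) = 4*exp(w**2 + 5).
Then F(3) - F(0) = (4*exp(14)) - (4*exp(5)) = -4*(1 - exp(9))*exp(5).

-4*(1 - exp(9))*exp(5)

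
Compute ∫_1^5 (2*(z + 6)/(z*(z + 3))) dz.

Factor the denominator: z**2 + 3*z = (z + 3)z.
Partial fractions: 2*(z + 6)/(z*(z + 3)) = -2/(z + 3) + 4/z.
An antiderivative is F(z) = 4*log(z) - 2*log(z + 3).
Then F(5) - F(1) = (-6*log(2) + 4*log(5)) - (-log(16)) = -2*log(2) + 4*log(5).

-2*log(2) + 4*log(5)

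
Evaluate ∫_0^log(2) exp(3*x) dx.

7/3

Let u = exp(x), so du = exp(x) dx. When x = 0, u = 1; when x = log(2), u = 2.
The integral becomes ∫ u**2 du from 1 to 2, with antiderivative u**3/3.
Back in x: F(x) = exp(3*x)/3.
Then F(log(2)) - F(0) = (8/3) - (1/3) = 7/3.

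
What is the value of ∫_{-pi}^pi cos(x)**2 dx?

Use the identity cos^2(x) = (1 + cos(2*x))/2.
An antiderivative is F(x) = x/2 + sin(2*x)/4.
Then F(pi) - F(-pi) = (pi/2) - (-pi/2) = pi.

pi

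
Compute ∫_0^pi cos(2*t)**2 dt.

pi/2

Use the identity cos^2(2*t) = (1 + cos(4*t))/2.
An antiderivative is F(t) = t/2 + sin(4*t)/8.
Then F(pi) - F(0) = (pi/2) - (0) = pi/2.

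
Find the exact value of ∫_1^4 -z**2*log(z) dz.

Integrate by parts once (u = ln z, dv = -z**2 dz).
An antiderivative is F(z) = -z**3*(3*log(z) - 1)/9.
Then F(4) - F(1) = (64/9 - 128*log(2)/3) - (1/9) = 7 - 128*log(2)/3.

7 - 128*log(2)/3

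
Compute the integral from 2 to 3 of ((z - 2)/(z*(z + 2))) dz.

log(25/24)

Factor the denominator: z**2 + 2*z = (z + 2)z.
Partial fractions: (z - 2)/(z*(z + 2)) = 2/(z + 2) - 1/z.
An antiderivative is F(z) = -log(z) + 2*log(z + 2).
Then F(3) - F(2) = (log(25/3)) - (log(8)) = log(25/24).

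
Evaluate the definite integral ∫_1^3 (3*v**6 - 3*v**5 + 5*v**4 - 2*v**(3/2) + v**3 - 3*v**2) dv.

28338/35 - 36*sqrt(3)/5

By the power rule, an antiderivative is F(v) = 3*v**7/7 - v**6/2 - 4*v**(5/2)/5 + v**5 + v**4/4 - v**3.
Then F(3) - F(1) = (22653/28 - 36*sqrt(3)/5) - (-87/140) = 28338/35 - 36*sqrt(3)/5.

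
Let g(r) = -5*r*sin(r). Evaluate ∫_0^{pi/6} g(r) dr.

-5/2 + 5*sqrt(3)*pi/12

Integrate by parts once (u = r, dv = -5*sin(r) dr).
An antiderivative is F(r) = 5*r*cos(r) - 5*sin(r).
Then F(pi/6) - F(0) = (-5/2 + 5*sqrt(3)*pi/12) - (0) = -5/2 + 5*sqrt(3)*pi/12.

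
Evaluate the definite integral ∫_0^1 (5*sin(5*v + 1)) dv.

-cos(6) + cos(1)

Let u = 5*v + 1, so du = 5 dv. When v = 0, u = 1; when v = 1, u = 6.
The integral becomes ∫ sin(u) du from 1 to 6, with antiderivative -cos(u).
Back in v: F(v) = -cos(5*v + 1).
Then F(1) - F(0) = (-cos(6)) - (-cos(1)) = -cos(6) + cos(1).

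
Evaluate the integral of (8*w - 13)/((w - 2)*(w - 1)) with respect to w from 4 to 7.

2*log(2) + 3*log(5)

Factor the denominator: w**2 - 3*w + 2 = (w - 1)(w - 2).
Partial fractions: (8*w - 13)/((w - 2)*(w - 1)) = 5/(w - 1) + 3/(w - 2).
An antiderivative is F(w) = 3*log(w - 2) + 5*log(w - 1).
Then F(7) - F(4) = (5*log(2) + 3*log(5) + 5*log(3)) - (3*log(2) + 5*log(3)) = 2*log(2) + 3*log(5).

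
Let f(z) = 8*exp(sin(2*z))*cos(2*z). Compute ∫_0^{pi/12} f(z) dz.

-4 + 4*exp(1/2)

Let u = sin(2*z), so du = 2*cos(2*z) dz. When z = 0, u = 0; when z = pi/12, u = 1/2.
The integral becomes 4·∫ exp(u) du from 0 to 1/2, with antiderivative 4*exp(u).
Back in z: F(z) = 4*exp(sin(2*z)).
Then F(pi/12) - F(0) = (4*exp(1/2)) - (4) = -4 + 4*exp(1/2).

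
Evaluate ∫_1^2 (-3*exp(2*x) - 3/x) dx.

An antiderivative is F(x) = -3*exp(2*x)/2 - 3*log(x).
Then F(2) - F(1) = (-3*exp(4)/2 - log(8)) - (-3*exp(2)/2) = -3*exp(4)/2 - log(8) + 3*exp(2)/2.

-3*exp(4)/2 - log(8) + 3*exp(2)/2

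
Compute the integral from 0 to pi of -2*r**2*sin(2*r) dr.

Integrate by parts twice (u = r^2, dv = -2*sin(2*r) dr).
An antiderivative is F(r) = r**2*cos(2*r) - r*sin(2*r) - cos(2*r)/2.
Then F(pi) - F(0) = (-1/2 + pi**2) - (-1/2) = pi**2.

pi**2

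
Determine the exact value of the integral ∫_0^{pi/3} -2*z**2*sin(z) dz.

Integrate by parts twice (u = z^2, dv = -2*sin(z) dz).
An antiderivative is F(z) = 2*z**2*cos(z) - 4*z*sin(z) - 4*cos(z).
Then F(pi/3) - F(0) = (-2*sqrt(3)*pi/3 - 2 + pi**2/9) - (-4) = -2*sqrt(3)*pi/3 + pi**2/9 + 2.

-2*sqrt(3)*pi/3 + pi**2/9 + 2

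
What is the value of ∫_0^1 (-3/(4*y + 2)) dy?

An antiderivative is F(y) = -3*log(4*y + 2)/4.
Then F(1) - F(0) = (-3*log(6)/4) - (-3*log(2)/4) = -3*log(3)/4.

-3*log(3)/4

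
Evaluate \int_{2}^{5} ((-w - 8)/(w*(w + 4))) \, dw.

Factor the denominator: w**2 + 4*w = (w + 4)w.
Partial fractions: (-w - 8)/(w*(w + 4)) = 1/(w + 4) - 2/w.
An antiderivative is F(w) = -2*log(w) + log(w + 4).
Then F(5) - F(2) = (log(9/25)) - (log(3/2)) = log(6/25).

log(6/25)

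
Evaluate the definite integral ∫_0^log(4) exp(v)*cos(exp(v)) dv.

-sin(1) + sin(4)

Let u = exp(v), so du = exp(v) dv. When v = 0, u = 1; when v = log(4), u = 4.
The integral becomes ∫ cos(u) du from 1 to 4, with antiderivative sin(u).
Back in v: F(v) = sin(exp(v)).
Then F(log(4)) - F(0) = (sin(4)) - (sin(1)) = -sin(1) + sin(4).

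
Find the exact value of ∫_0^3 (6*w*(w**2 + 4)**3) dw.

Let u = w**2 + 4, so du = 2*w dw. When w = 0, u = 4; when w = 3, u = 13.
The integral becomes 3·∫ u**3 du from 4 to 13, with antiderivative 3*u**4/4.
Back in w: F(w) = 3*(w**2 + 4)**4/4.
Then F(3) - F(0) = (85683/4) - (192) = 84915/4.

84915/4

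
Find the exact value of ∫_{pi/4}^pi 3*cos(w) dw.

-3*sqrt(2)/2

An antiderivative is F(w) = 3*sin(w).
Then F(pi) - F(pi/4) = (0) - (3*sqrt(2)/2) = -3*sqrt(2)/2.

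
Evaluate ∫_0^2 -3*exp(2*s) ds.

An antiderivative is F(s) = -3*exp(2*s)/2.
Then F(2) - F(0) = (-3*exp(4)/2) - (-3/2) = 3/2 - 3*exp(4)/2.

3/2 - 3*exp(4)/2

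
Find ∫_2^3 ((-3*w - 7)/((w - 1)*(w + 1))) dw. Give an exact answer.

Factor the denominator: w**2 - 1 = (w + 1)(w - 1).
Partial fractions: (-3*w - 7)/((w - 1)*(w + 1)) = 2/(w + 1) - 5/(w - 1).
An antiderivative is F(w) = -5*log(w - 1) + 2*log(w + 1).
Then F(3) - F(2) = (-log(2)) - (log(9)) = -log(18).

-log(18)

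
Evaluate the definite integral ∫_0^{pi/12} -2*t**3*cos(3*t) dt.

-4/27 - sqrt(2)*pi**2/432 - sqrt(2)*pi**3/5184 + sqrt(2)*pi/54 + 2*sqrt(2)/27

Integrate by parts 3 times (u = t^3, dv = -2*cos(3*t) dt).
An antiderivative is F(t) = -2*t**3*sin(3*t)/3 - 2*t**2*cos(3*t)/3 + 4*t*sin(3*t)/9 + 4*cos(3*t)/27.
Then F(pi/12) - F(0) = (sqrt(2)*(-12*pi**2 - pi**3 + 96*pi + 384)/5184) - (4/27) = -4/27 - sqrt(2)*pi**2/432 - sqrt(2)*pi**3/5184 + sqrt(2)*pi/54 + 2*sqrt(2)/27.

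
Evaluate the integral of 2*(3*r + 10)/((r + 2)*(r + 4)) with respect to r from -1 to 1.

2*log(3) + 2*log(5)

Factor the denominator: r**2 + 6*r + 8 = (r + 4)(r + 2).
Partial fractions: 2*(3*r + 10)/((r + 2)*(r + 4)) = 2/(r + 4) + 4/(r + 2).
An antiderivative is F(r) = 4*log(r + 2) + 2*log(r + 4).
Then F(1) - F(-1) = (2*log(5) + 4*log(3)) - (log(9)) = 2*log(3) + 2*log(5).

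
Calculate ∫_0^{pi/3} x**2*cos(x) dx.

-sqrt(3) + sqrt(3)*pi**2/18 + pi/3

Integrate by parts twice (u = x^2, dv = cos(x) dx).
An antiderivative is F(x) = x**2*sin(x) + 2*x*cos(x) - 2*sin(x).
Then F(pi/3) - F(0) = (-sqrt(3) + sqrt(3)*pi**2/18 + pi/3) - (0) = -sqrt(3) + sqrt(3)*pi**2/18 + pi/3.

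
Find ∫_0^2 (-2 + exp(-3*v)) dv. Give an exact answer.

An antiderivative is F(v) = -2*v - exp(-3*v)/3.
Then F(2) - F(0) = (-4 - exp(-6)/3) - (-1/3) = -11/3 - exp(-6)/3.

-11/3 - exp(-6)/3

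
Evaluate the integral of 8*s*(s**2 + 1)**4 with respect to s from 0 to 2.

Let u = s**2 + 1, so du = 2*s ds. When s = 0, u = 1; when s = 2, u = 5.
The integral becomes 4·∫ u**4 du from 1 to 5, with antiderivative 4*u**5/5.
Back in s: F(s) = 4*(s**2 + 1)**5/5.
Then F(2) - F(0) = (2500) - (4/5) = 12496/5.

12496/5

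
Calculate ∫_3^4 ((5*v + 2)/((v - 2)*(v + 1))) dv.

Factor the denominator: v**2 - v - 2 = (v + 1)(v - 2).
Partial fractions: (5*v + 2)/((v - 2)*(v + 1)) = 1/(v + 1) + 4/(v - 2).
An antiderivative is F(v) = 4*log(v - 2) + log(v + 1).
Then F(4) - F(3) = (log(80)) - (log(4)) = log(20).

log(20)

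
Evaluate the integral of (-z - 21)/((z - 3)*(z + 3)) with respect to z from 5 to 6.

log(9/32)

Factor the denominator: z**2 - 9 = (z + 3)(z - 3).
Partial fractions: (-z - 21)/((z - 3)*(z + 3)) = 3/(z + 3) - 4/(z - 3).
An antiderivative is F(z) = -4*log(z - 3) + 3*log(z + 3).
Then F(6) - F(5) = (log(9)) - (log(32)) = log(9/32).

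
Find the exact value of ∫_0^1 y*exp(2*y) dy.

1/4 + exp(2)/4

Integrate by parts once (u = y, dv = exp(2*y) dy).
An antiderivative is F(y) = (2*y - 1)*exp(2*y)/4.
Then F(1) - F(0) = (exp(2)/4) - (-1/4) = 1/4 + exp(2)/4.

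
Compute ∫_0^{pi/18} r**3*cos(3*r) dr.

Integrate by parts 3 times (u = r^3, dv = cos(3*r) dr).
An antiderivative is F(r) = r**3*sin(3*r)/3 + r**2*cos(3*r)/3 - 2*r*sin(3*r)/9 - 2*cos(3*r)/27.
Then F(pi/18) - F(0) = (-sqrt(3)/27 - pi/162 + pi**3/34992 + sqrt(3)*pi**2/1944) - (-2/27) = -sqrt(3)/27 - pi/162 + pi**3/34992 + sqrt(3)*pi**2/1944 + 2/27.

-sqrt(3)/27 - pi/162 + pi**3/34992 + sqrt(3)*pi**2/1944 + 2/27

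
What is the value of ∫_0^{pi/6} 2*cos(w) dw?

1

An antiderivative is F(w) = 2*sin(w).
Then F(pi/6) - F(0) = (1) - (0) = 1.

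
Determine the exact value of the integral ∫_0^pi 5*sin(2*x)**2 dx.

5*pi/2

Use the identity sin^2(2*x) = (1 - cos(4*x))/2.
An antiderivative is F(x) = 5*x/2 - 5*sin(4*x)/8.
Then F(pi) - F(0) = (5*pi/2) - (0) = 5*pi/2.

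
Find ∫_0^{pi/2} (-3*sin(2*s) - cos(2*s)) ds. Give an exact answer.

-3

An antiderivative is F(s) = -sin(2*s)/2 + 3*cos(2*s)/2.
Then F(pi/2) - F(0) = (-3/2) - (3/2) = -3.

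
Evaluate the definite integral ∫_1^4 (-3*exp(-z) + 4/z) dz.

An antiderivative is F(z) = 4*log(z) + 3*exp(-z).
Then F(4) - F(1) = (3*exp(-4) + 8*log(2)) - (3*exp(-1)) = -3*exp(-1) + 3*exp(-4) + 8*log(2).

-3*exp(-1) + 3*exp(-4) + 8*log(2)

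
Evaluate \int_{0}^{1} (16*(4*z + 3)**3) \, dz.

Let u = 4*z + 3, so du = 4 dz. When z = 0, u = 3; when z = 1, u = 7.
The integral becomes 4·∫ u**3 du from 3 to 7, with antiderivative u**4.
Back in z: F(z) = (4*z + 3)**4.
Then F(1) - F(0) = (2401) - (81) = 2320.

2320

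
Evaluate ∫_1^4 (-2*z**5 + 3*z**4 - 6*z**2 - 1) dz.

-4401/5

By the power rule, an antiderivative is F(z) = -z**6/3 + 3*z**5/5 - 2*z**3 - z.
Then F(4) - F(1) = (-13244/15) - (-41/15) = -4401/5.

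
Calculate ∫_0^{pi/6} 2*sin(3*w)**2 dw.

pi/6

Use the identity sin^2(3*w) = (1 - cos(6*w))/2.
An antiderivative is F(w) = w - sin(6*w)/6.
Then F(pi/6) - F(0) = (pi/6) - (0) = pi/6.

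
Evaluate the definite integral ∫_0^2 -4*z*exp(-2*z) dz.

-1 + 5*exp(-4)

Integrate by parts once (u = z, dv = -4*exp(-2*z) dz).
An antiderivative is F(z) = (2*z + 1)*exp(-2*z).
Then F(2) - F(0) = (5*exp(-4)) - (1) = -1 + 5*exp(-4).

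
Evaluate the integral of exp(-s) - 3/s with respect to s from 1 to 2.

An antiderivative is F(s) = -3*log(s) - exp(-s).
Then F(2) - F(1) = (-3*log(2) - exp(-2)) - (-exp(-1)) = -3*log(2) - exp(-2) + exp(-1).

-3*log(2) - exp(-2) + exp(-1)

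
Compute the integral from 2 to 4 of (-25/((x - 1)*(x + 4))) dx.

-10*log(3) + 10*log(2)

Factor the denominator: x**2 + 3*x - 4 = (x + 4)(x - 1).
Partial fractions: -25/((x - 1)*(x + 4)) = 5/(x + 4) - 5/(x - 1).
An antiderivative is F(x) = -5*log(x - 1) + 5*log(x + 4).
Then F(4) - F(2) = (-5*log(3) + 15*log(2)) - (5*log(2) + 5*log(3)) = -10*log(3) + 10*log(2).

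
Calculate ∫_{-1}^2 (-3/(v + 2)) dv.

An antiderivative is F(v) = -3*log(v + 2).
Then F(2) - F(-1) = (-log(64)) - (0) = -log(64).

-log(64)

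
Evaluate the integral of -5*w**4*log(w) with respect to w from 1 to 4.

Integrate by parts once (u = ln w, dv = -5*w**4 dw).
An antiderivative is F(w) = -w**5*(5*log(w) - 1)/5.
Then F(4) - F(1) = (1024/5 - 2048*log(2)) - (1/5) = 1023/5 - 2048*log(2).

1023/5 - 2048*log(2)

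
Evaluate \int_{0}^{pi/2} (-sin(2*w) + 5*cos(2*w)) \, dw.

An antiderivative is F(w) = 5*sin(2*w)/2 + cos(2*w)/2.
Then F(pi/2) - F(0) = (-1/2) - (1/2) = -1.

-1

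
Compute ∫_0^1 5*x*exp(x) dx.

Integrate by parts once (u = x, dv = 5*exp(x) dx).
An antiderivative is F(x) = (5*x - 5)*exp(x).
Then F(1) - F(0) = (0) - (-5) = 5.

5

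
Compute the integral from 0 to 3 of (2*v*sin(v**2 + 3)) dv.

Let u = v**2 + 3, so du = 2*v dv. When v = 0, u = 3; when v = 3, u = 12.
The integral becomes ∫ sin(u) du from 3 to 12, with antiderivative -cos(u).
Back in v: F(v) = -cos(v**2 + 3).
Then F(3) - F(0) = (-cos(12)) - (-cos(3)) = cos(3) - cos(12).

cos(3) - cos(12)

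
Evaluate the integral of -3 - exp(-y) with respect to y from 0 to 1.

-4 + exp(-1)

An antiderivative is F(y) = -3*y + exp(-y).
Then F(1) - F(0) = (-3 + exp(-1)) - (1) = -4 + exp(-1).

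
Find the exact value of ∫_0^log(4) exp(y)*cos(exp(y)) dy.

Let u = exp(y), so du = exp(y) dy. When y = 0, u = 1; when y = log(4), u = 4.
The integral becomes ∫ cos(u) du from 1 to 4, with antiderivative sin(u).
Back in y: F(y) = sin(exp(y)).
Then F(log(4)) - F(0) = (sin(4)) - (sin(1)) = -sin(1) + sin(4).

-sin(1) + sin(4)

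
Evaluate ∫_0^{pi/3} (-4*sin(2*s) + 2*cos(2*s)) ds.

-3 + sqrt(3)/2

An antiderivative is F(s) = sin(2*s) + 2*cos(2*s).
Then F(pi/3) - F(0) = (-1 + sqrt(3)/2) - (2) = -3 + sqrt(3)/2.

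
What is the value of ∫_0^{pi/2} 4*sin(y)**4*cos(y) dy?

4/5

Let u = sin(y), so du = cos(y) dy. When y = 0, u = 0; when y = pi/2, u = 1.
The integral becomes 4·∫ u**4 du from 0 to 1, with antiderivative 4*u**5/5.
Back in y: F(y) = 4*sin(y)**5/5.
Then F(pi/2) - F(0) = (4/5) - (0) = 4/5.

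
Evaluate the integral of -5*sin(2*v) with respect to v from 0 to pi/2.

An antiderivative is F(v) = 5*cos(2*v)/2.
Then F(pi/2) - F(0) = (-5/2) - (5/2) = -5.

-5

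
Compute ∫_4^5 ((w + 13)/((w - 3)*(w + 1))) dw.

Factor the denominator: w**2 - 2*w - 3 = (w + 1)(w - 3).
Partial fractions: (w + 13)/((w - 3)*(w + 1)) = -3/(w + 1) + 4/(w - 3).
An antiderivative is F(w) = 4*log(w - 3) - 3*log(w + 1).
Then F(5) - F(4) = (log(2/27)) - (-3*log(5)) = -3*log(3) + log(2) + 3*log(5).

-3*log(3) + log(2) + 3*log(5)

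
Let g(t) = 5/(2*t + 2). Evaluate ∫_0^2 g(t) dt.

5*log(3)/2

An antiderivative is F(t) = 5*log(2*t + 2)/2.
Then F(2) - F(0) = (5*log(6)/2) - (5*log(2)/2) = 5*log(3)/2.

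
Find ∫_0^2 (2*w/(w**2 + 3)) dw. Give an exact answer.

log(7/3)

Let u = w**2 + 3, so du = 2*w dw. When w = 0, u = 3; when w = 2, u = 7.
The integral becomes ∫ 1/u du from 3 to 7, with antiderivative log(u).
Back in w: F(w) = log(w**2 + 3).
Then F(2) - F(0) = (log(7)) - (log(3)) = log(7/3).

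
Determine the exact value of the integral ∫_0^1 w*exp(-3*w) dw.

(-4 + exp(3))*exp(-3)/9

Integrate by parts once (u = w, dv = exp(-3*w) dw).
An antiderivative is F(w) = (-3*w - 1)*exp(-3*w)/9.
Then F(1) - F(0) = (-4*exp(-3)/9) - (-1/9) = (-4 + exp(3))*exp(-3)/9.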